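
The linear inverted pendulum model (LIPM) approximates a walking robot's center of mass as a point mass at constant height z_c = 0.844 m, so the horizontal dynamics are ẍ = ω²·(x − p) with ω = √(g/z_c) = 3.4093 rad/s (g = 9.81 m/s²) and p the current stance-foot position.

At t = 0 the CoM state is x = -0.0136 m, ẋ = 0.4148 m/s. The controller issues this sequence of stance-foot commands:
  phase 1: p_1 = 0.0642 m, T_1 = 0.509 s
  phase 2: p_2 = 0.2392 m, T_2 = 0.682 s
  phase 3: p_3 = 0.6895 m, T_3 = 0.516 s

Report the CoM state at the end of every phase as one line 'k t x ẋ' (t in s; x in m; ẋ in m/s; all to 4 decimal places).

1 0.5090 0.1710 0.4840
2 1.1910 0.6062 1.3211
3 1.7070 1.5322 3.1494

phase 1: p=0.0642, T=0.509, ωT=1.735334, cosh=2.923581, sinh=2.747239; start (x,ẋ)=(-0.013600, 0.414800) → end (x,ẋ)=(0.170994, 0.484014)
phase 2: p=0.2392, T=0.682, ωT=2.325143, cosh=5.162954, sinh=5.065185; start (x,ẋ)=(0.170994, 0.484014) → end (x,ẋ)=(0.606155, 1.321116)
phase 3: p=0.6895, T=0.516, ωT=1.759199, cosh=2.989983, sinh=2.817800; start (x,ẋ)=(0.606155, 1.321116) → end (x,ẋ)=(1.532207, 3.149439)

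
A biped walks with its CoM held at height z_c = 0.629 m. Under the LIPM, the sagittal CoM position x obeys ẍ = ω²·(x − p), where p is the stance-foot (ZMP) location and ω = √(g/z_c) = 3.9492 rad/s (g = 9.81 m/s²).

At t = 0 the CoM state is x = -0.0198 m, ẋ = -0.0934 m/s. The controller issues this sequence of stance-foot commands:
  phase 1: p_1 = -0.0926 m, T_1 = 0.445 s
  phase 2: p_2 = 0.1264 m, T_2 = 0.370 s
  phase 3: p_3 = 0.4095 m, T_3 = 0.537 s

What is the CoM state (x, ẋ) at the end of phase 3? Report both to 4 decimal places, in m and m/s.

phase 1: p=-0.0926, T=0.445, ωT=1.757394, cosh=2.984902, sinh=2.812408; start (x,ẋ)=(-0.019800, -0.093400) → end (x,ẋ)=(0.058186, 0.529782)
phase 2: p=0.1264, T=0.370, ωT=1.461204, cosh=2.271552, sinh=2.039595; start (x,ẋ)=(0.058186, 0.529782) → end (x,ẋ)=(0.245060, 0.653983)
phase 3: p=0.4095, T=0.537, ωT=2.120720, cosh=4.228543, sinh=4.108598; start (x,ẋ)=(0.245060, 0.653983) → end (x,ẋ)=(0.394536, 0.097239)

x = 0.3945, ẋ = 0.0972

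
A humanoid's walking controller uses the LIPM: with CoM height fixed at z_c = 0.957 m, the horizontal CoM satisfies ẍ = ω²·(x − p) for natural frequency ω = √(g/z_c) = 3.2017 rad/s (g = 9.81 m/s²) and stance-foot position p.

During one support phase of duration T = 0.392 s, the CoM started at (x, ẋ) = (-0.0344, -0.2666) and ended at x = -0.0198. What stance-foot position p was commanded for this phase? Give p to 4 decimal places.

ωT = 3.2017·0.392 = 1.255066; cosh(ωT) = 1.896564, sinh(ωT) = 1.611507
x(T) = p + (x₀−p)·cosh(ωT) + (ẋ₀/ω)·sinh(ωT) ⇒ p·(1 − cosh) = x(T) − x₀·cosh − (ẋ₀/ω)·sinh
numerator   = -0.0198 − (-0.0344)·1.896564 − (-0.2666/3.2017)·1.611507 = 0.179629
denominator = 1 − 1.896564 = -0.896564
p = 0.179629 / -0.896564 = -0.2004

p = -0.2004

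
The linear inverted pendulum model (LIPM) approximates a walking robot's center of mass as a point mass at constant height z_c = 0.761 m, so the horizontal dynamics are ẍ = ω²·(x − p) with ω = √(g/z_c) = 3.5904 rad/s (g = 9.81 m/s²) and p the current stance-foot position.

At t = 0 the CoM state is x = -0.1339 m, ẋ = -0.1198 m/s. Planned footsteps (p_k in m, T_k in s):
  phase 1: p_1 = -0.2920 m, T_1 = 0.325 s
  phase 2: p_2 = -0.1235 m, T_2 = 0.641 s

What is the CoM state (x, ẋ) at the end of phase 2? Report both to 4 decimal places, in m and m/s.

x = 1.0304, ẋ = 4.1822

phase 1: p=-0.2920, T=0.325, ωT=1.166880, cosh=1.761646, sinh=1.450309; start (x,ẋ)=(-0.133900, -0.119800) → end (x,ẋ)=(-0.061876, 0.612212)
phase 2: p=-0.1235, T=0.641, ωT=2.301446, cosh=5.044367, sinh=4.944253; start (x,ẋ)=(-0.061876, 0.612212) → end (x,ẋ)=(1.030417, 4.182163)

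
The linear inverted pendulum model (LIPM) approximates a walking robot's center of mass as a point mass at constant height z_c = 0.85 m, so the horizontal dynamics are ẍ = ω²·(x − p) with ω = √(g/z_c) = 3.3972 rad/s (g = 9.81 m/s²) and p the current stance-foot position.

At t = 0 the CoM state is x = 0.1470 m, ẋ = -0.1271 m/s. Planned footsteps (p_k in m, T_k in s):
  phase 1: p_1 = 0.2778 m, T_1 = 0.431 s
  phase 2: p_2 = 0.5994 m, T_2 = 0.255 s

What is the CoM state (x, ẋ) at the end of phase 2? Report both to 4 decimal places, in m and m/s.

phase 1: p=0.2778, T=0.431, ωT=1.464193, cosh=2.277659, sinh=2.046394; start (x,ẋ)=(0.147000, -0.127100) → end (x,ẋ)=(-0.096680, -1.198813)
phase 2: p=0.5994, T=0.255, ωT=0.866286, cosh=1.399286, sinh=0.978776; start (x,ẋ)=(-0.096680, -1.198813) → end (x,ẋ)=(-0.720008, -3.992017)

x = -0.7200, ẋ = -3.9920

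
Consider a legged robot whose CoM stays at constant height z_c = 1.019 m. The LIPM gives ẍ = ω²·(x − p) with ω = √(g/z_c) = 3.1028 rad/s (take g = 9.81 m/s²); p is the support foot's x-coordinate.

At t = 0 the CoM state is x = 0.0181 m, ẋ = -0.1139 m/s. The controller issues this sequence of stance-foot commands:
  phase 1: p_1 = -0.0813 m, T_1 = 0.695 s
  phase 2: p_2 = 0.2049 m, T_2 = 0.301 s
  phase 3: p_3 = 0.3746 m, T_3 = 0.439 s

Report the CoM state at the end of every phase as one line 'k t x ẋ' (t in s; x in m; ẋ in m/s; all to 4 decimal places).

phase 1: p=-0.0813, T=0.695, ωT=2.156446, cosh=4.378055, sinh=4.262320; start (x,ẋ)=(0.018100, -0.113900) → end (x,ẋ)=(0.197414, 0.815917)
phase 2: p=0.2049, T=0.301, ωT=0.933943, cosh=1.468762, sinh=1.075760; start (x,ẋ)=(0.197414, 0.815917) → end (x,ẋ)=(0.476789, 1.173401)
phase 3: p=0.3746, T=0.439, ωT=1.362129, cosh=2.080306, sinh=1.824192; start (x,ẋ)=(0.476789, 1.173401) → end (x,ẋ)=(1.277047, 3.019431)

1 0.6950 0.1974 0.8159
2 0.9960 0.4768 1.1734
3 1.4350 1.2770 3.0194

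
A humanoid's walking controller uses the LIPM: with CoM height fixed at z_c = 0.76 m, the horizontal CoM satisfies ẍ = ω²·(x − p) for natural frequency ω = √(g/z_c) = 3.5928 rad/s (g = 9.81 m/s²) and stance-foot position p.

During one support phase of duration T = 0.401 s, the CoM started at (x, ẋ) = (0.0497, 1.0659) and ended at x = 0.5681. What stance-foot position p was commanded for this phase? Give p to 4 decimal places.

ωT = 3.5928·0.401 = 1.440713; cosh(ωT) = 2.230232, sinh(ωT) = 1.993473
x(T) = p + (x₀−p)·cosh(ωT) + (ẋ₀/ω)·sinh(ωT) ⇒ p·(1 − cosh) = x(T) − x₀·cosh − (ẋ₀/ω)·sinh
numerator   = 0.5681 − (0.0497)·2.230232 − (1.0659/3.5928)·1.993473 = -0.134160
denominator = 1 − 2.230232 = -1.230232
p = -0.134160 / -1.230232 = 0.1091

p = 0.1091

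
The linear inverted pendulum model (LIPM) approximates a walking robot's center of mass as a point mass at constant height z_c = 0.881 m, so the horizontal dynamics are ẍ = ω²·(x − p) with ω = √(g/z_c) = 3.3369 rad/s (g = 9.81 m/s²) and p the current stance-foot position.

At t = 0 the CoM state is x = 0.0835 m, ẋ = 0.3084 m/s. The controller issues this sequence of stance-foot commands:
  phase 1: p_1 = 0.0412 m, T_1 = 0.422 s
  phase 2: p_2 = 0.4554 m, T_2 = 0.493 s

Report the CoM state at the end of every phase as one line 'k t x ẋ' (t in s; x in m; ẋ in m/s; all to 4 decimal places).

1 0.4220 0.3105 0.9394
2 0.9150 0.7682 1.3183

phase 1: p=0.0412, T=0.422, ωT=1.408172, cosh=2.166532, sinh=1.921942; start (x,ẋ)=(0.083500, 0.308400) → end (x,ẋ)=(0.310472, 0.939442)
phase 2: p=0.4554, T=0.493, ωT=1.645092, cosh=2.687240, sinh=2.494245; start (x,ẋ)=(0.310472, 0.939442) → end (x,ẋ)=(0.768153, 1.318267)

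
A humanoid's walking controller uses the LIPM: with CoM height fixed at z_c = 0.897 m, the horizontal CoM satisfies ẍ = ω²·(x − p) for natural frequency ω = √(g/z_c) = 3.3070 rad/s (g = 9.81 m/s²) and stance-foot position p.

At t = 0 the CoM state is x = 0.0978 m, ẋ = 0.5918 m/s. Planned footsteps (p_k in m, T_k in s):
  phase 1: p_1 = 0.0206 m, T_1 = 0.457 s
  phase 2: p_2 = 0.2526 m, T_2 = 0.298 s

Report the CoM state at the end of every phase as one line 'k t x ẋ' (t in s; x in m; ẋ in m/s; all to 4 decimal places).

1 0.4570 0.5899 1.9569
2 0.7550 1.4496 4.2726

phase 1: p=0.0206, T=0.457, ωT=1.511299, cosh=2.376619, sinh=2.155996; start (x,ẋ)=(0.097800, 0.591800) → end (x,ẋ)=(0.589898, 1.956910)
phase 2: p=0.2526, T=0.298, ωT=0.985486, cosh=1.526186, sinh=1.152928; start (x,ẋ)=(0.589898, 1.956910) → end (x,ẋ)=(1.449623, 4.272637)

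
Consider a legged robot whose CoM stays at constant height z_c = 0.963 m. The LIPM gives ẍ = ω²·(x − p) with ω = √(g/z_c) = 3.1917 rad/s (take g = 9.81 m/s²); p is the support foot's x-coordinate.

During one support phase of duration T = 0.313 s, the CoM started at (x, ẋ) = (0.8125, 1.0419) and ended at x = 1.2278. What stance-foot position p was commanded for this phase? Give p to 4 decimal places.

ωT = 3.1917·0.313 = 0.999002; cosh(ωT) = 1.541909, sinh(ωT) = 1.173662
x(T) = p + (x₀−p)·cosh(ωT) + (ẋ₀/ω)·sinh(ωT) ⇒ p·(1 − cosh) = x(T) − x₀·cosh − (ẋ₀/ω)·sinh
numerator   = 1.2278 − (0.8125)·1.541909 − (1.0419/3.1917)·1.173662 = -0.408132
denominator = 1 − 1.541909 = -0.541909
p = -0.408132 / -0.541909 = 0.7531

p = 0.7531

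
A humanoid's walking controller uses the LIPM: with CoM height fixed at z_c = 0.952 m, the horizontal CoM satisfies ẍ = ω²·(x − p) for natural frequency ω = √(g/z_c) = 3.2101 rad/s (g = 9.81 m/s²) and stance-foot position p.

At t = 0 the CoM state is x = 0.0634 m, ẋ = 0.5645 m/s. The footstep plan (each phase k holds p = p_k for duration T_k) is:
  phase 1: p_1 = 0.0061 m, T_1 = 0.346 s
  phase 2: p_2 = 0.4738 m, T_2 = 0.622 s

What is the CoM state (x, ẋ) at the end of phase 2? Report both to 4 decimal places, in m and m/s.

phase 1: p=0.0061, T=0.346, ωT=1.110695, cosh=1.682898, sinh=1.353568; start (x,ẋ)=(0.063400, 0.564500) → end (x,ẋ)=(0.340557, 1.198970)
phase 2: p=0.4738, T=0.622, ωT=1.996682, cosh=3.750183, sinh=3.614398; start (x,ẋ)=(0.340557, 1.198970) → end (x,ẋ)=(1.324088, 2.950391)

x = 1.3241, ẋ = 2.9504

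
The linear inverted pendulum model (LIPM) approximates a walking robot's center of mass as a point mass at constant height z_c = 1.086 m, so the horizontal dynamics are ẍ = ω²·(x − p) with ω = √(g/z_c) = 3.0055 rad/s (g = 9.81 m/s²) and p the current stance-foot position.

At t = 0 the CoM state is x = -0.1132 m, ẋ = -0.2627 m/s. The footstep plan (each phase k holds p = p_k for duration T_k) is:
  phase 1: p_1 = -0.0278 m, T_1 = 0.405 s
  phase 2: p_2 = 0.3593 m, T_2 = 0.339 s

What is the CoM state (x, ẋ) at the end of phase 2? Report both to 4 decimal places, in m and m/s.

x = -1.0551, ẋ = -3.8315

phase 1: p=-0.0278, T=0.405, ωT=1.217228, cosh=1.836930, sinh=1.540880; start (x,ẋ)=(-0.113200, -0.262700) → end (x,ẋ)=(-0.319357, -0.878059)
phase 2: p=0.3593, T=0.339, ωT=1.018865, cosh=1.565526, sinh=1.204521; start (x,ẋ)=(-0.319357, -0.878059) → end (x,ẋ)=(-1.055056, -3.831489)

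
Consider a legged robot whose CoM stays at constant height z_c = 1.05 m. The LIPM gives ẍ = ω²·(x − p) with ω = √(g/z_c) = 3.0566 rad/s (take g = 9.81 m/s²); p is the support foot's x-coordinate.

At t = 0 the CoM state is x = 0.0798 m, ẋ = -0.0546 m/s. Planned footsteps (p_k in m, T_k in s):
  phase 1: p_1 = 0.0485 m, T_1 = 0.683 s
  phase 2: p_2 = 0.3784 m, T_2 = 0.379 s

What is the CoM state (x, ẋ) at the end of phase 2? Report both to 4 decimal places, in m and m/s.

x = -0.0252, ẋ = -0.9229

phase 1: p=0.0485, T=0.683, ωT=2.087658, cosh=4.094989, sinh=3.971012; start (x,ẋ)=(0.079800, -0.054600) → end (x,ẋ)=(0.105739, 0.156327)
phase 2: p=0.3784, T=0.379, ωT=1.158451, cosh=1.749485, sinh=1.435513; start (x,ẋ)=(0.105739, 0.156327) → end (x,ẋ)=(-0.025198, -0.922888)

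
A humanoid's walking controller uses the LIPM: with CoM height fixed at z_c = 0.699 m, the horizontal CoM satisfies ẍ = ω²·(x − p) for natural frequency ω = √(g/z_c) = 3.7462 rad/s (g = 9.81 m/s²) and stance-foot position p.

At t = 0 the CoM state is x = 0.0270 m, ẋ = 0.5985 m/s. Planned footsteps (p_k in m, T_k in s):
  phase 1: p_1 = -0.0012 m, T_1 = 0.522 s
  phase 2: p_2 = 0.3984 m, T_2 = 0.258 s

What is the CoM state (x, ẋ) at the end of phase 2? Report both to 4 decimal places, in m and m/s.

phase 1: p=-0.0012, T=0.522, ωT=1.955516, cosh=3.604530, sinh=3.463038; start (x,ẋ)=(0.027000, 0.598500) → end (x,ẋ)=(0.653709, 2.523156)
phase 2: p=0.3984, T=0.258, ωT=0.966520, cosh=1.504592, sinh=1.124187; start (x,ẋ)=(0.653709, 2.523156) → end (x,ẋ)=(1.539704, 4.871538)

x = 1.5397, ẋ = 4.8715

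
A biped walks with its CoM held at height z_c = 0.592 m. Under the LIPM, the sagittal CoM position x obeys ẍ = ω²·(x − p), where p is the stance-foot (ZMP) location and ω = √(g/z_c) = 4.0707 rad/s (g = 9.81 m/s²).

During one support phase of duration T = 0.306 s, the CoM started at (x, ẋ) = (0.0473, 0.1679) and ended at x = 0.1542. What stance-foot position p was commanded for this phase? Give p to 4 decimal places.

p = 0.0006

ωT = 4.0707·0.306 = 1.245634; cosh(ωT) = 1.881448, sinh(ωT) = 1.593690
x(T) = p + (x₀−p)·cosh(ωT) + (ẋ₀/ω)·sinh(ωT) ⇒ p·(1 − cosh) = x(T) − x₀·cosh − (ẋ₀/ω)·sinh
numerator   = 0.1542 − (0.0473)·1.881448 − (0.1679/4.0707)·1.593690 = -0.000526
denominator = 1 − 1.881448 = -0.881448
p = -0.000526 / -0.881448 = 0.0006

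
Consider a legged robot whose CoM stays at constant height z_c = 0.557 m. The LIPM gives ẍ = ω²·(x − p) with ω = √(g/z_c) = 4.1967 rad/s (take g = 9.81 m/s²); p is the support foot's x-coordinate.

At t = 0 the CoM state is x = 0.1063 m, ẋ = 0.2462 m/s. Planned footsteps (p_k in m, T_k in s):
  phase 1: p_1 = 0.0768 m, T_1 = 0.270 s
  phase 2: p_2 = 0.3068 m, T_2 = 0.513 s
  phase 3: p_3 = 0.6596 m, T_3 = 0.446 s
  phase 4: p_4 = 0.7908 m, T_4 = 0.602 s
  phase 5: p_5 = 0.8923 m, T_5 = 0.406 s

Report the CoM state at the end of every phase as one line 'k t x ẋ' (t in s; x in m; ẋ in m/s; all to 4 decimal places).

phase 1: p=0.0768, T=0.270, ωT=1.133109, cosh=1.713663, sinh=1.391633; start (x,ẋ)=(0.106300, 0.246200) → end (x,ẋ)=(0.208993, 0.594192)
phase 2: p=0.3068, T=0.513, ωT=2.152907, cosh=4.362999, sinh=4.246853; start (x,ẋ)=(0.208993, 0.594192) → end (x,ẋ)=(0.481362, 0.849273)
phase 3: p=0.6596, T=0.446, ωT=1.871728, cosh=3.326688, sinh=3.172831; start (x,ẋ)=(0.481362, 0.849273) → end (x,ẋ)=(0.708735, 0.451960)
phase 4: p=0.7908, T=0.602, ωT=2.526413, cosh=6.294254, sinh=6.214309; start (x,ẋ)=(0.708735, 0.451960) → end (x,ẋ)=(0.943509, 0.704541)
phase 5: p=0.8923, T=0.406, ωT=1.703860, cosh=2.838549, sinh=2.656570; start (x,ẋ)=(0.943509, 0.704541) → end (x,ẋ)=(1.483645, 2.570800)

1 0.2700 0.2090 0.5942
2 0.7830 0.4814 0.8493
3 1.2290 0.7087 0.4520
4 1.8310 0.9435 0.7045
5 2.2370 1.4836 2.5708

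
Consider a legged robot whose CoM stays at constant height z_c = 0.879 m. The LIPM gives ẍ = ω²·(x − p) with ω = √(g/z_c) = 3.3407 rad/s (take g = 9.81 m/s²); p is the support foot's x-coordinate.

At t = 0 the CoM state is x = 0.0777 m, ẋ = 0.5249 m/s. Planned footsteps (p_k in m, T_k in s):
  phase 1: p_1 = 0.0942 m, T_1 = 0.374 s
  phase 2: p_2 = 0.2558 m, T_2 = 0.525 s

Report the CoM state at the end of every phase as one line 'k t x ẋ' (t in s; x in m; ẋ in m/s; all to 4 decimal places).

1 0.3740 0.3146 0.9025
2 0.8990 1.1876 3.2352

phase 1: p=0.0942, T=0.374, ωT=1.249422, cosh=1.887498, sinh=1.600827; start (x,ẋ)=(0.077700, 0.524900) → end (x,ẋ)=(0.314583, 0.902508)
phase 2: p=0.2558, T=0.525, ωT=1.753868, cosh=2.975002, sinh=2.801899; start (x,ẋ)=(0.314583, 0.902508) → end (x,ẋ)=(1.187626, 3.235186)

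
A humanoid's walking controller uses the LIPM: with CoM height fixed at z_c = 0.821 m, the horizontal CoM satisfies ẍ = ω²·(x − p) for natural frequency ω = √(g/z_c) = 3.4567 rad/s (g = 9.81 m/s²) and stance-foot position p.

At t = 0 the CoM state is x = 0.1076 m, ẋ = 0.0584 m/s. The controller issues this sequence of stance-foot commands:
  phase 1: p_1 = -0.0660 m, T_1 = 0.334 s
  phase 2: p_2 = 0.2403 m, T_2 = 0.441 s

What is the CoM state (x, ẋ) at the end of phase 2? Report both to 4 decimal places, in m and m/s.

x = 0.8967, ẋ = 2.4624

phase 1: p=-0.0660, T=0.334, ωT=1.154538, cosh=1.743880, sinh=1.428677; start (x,ẋ)=(0.107600, 0.058400) → end (x,ẋ)=(0.260875, 0.959167)
phase 2: p=0.2403, T=0.441, ωT=1.524405, cosh=2.405080, sinh=2.187329; start (x,ẋ)=(0.260875, 0.959167) → end (x,ẋ)=(0.896725, 2.462438)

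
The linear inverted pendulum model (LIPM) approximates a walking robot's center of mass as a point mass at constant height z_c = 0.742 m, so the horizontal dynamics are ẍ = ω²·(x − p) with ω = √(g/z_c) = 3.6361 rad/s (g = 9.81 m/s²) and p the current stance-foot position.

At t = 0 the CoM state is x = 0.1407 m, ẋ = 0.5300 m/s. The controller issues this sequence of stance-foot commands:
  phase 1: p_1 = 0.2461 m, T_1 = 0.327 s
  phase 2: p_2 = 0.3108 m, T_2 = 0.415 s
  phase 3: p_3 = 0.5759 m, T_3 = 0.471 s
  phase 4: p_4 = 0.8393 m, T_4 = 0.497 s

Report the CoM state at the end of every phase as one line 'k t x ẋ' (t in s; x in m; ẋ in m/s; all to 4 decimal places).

phase 1: p=0.2461, T=0.327, ωT=1.189005, cosh=1.794168, sinh=1.489643; start (x,ẋ)=(0.140700, 0.530000) → end (x,ẋ)=(0.274126, 0.380011)
phase 2: p=0.3108, T=0.415, ωT=1.508981, cosh=2.371629, sinh=2.150494; start (x,ẋ)=(0.274126, 0.380011) → end (x,ẋ)=(0.448572, 0.614475)
phase 3: p=0.5759, T=0.471, ωT=1.712603, cosh=2.861884, sinh=2.681489; start (x,ẋ)=(0.448572, 0.614475) → end (x,ẋ)=(0.664655, 0.517088)
phase 4: p=0.8393, T=0.497, ωT=1.807142, cosh=3.128565, sinh=2.964442; start (x,ẋ)=(0.664655, 0.517088) → end (x,ẋ)=(0.714482, -0.264761)

1 0.3270 0.2741 0.3800
2 0.7420 0.4486 0.6145
3 1.2130 0.6647 0.5171
4 1.7100 0.7145 -0.2648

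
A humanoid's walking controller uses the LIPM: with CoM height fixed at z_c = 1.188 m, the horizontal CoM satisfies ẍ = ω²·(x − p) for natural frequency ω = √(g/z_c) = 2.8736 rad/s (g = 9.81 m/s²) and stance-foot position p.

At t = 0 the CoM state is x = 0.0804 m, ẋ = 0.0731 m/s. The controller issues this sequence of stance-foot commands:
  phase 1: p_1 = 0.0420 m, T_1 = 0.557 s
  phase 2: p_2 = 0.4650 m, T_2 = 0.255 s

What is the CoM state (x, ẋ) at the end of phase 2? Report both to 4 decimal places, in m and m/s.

x = 0.2531, ẋ = -0.0285

phase 1: p=0.0420, T=0.557, ωT=1.600595, cosh=2.578879, sinh=2.377102; start (x,ẋ)=(0.080400, 0.073100) → end (x,ẋ)=(0.201499, 0.450820)
phase 2: p=0.4650, T=0.255, ωT=0.732768, cosh=1.280705, sinh=0.800128; start (x,ẋ)=(0.201499, 0.450820) → end (x,ẋ)=(0.253060, -0.028487)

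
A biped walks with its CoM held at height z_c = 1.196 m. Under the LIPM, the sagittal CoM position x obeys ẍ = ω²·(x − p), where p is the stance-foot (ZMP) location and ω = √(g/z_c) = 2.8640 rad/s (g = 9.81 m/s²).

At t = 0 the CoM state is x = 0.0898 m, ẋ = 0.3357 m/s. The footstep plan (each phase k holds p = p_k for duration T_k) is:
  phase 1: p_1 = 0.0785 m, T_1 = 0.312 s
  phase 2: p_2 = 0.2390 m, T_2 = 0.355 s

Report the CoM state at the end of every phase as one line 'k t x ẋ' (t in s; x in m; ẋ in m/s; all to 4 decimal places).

phase 1: p=0.0785, T=0.312, ωT=0.893568, cosh=1.426513, sinh=1.017320; start (x,ẋ)=(0.089800, 0.335700) → end (x,ẋ)=(0.213863, 0.511804)
phase 2: p=0.2390, T=0.355, ωT=1.016720, cosh=1.562947, sinh=1.201167; start (x,ẋ)=(0.213863, 0.511804) → end (x,ẋ)=(0.414365, 0.713450)

1 0.3120 0.2139 0.5118
2 0.6670 0.4144 0.7134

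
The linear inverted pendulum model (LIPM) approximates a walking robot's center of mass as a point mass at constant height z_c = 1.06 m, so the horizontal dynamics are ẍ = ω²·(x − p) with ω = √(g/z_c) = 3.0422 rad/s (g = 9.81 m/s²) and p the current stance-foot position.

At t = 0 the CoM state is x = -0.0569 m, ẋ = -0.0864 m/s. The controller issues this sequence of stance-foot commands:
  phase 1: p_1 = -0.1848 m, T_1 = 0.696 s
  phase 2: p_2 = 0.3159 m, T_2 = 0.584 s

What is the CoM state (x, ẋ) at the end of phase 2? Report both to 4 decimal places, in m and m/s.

x = 1.2387, ẋ = 3.0553

phase 1: p=-0.1848, T=0.696, ωT=2.117371, cosh=4.214806, sinh=4.094459; start (x,ẋ)=(-0.056900, -0.086400) → end (x,ẋ)=(0.237989, 1.228984)
phase 2: p=0.3159, T=0.584, ωT=1.776645, cosh=3.039599, sinh=2.870394; start (x,ẋ)=(0.237989, 1.228984) → end (x,ẋ)=(1.238660, 3.055276)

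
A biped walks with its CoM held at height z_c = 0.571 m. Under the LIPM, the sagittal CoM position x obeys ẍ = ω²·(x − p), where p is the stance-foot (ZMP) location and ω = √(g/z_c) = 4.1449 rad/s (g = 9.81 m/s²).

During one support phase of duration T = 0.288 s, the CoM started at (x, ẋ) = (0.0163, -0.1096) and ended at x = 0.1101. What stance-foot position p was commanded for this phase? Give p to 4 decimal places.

p = -0.1502

ωT = 4.1449·0.288 = 1.193731; cosh(ωT) = 1.801229, sinh(ωT) = 1.498140
x(T) = p + (x₀−p)·cosh(ωT) + (ẋ₀/ω)·sinh(ωT) ⇒ p·(1 − cosh) = x(T) − x₀·cosh − (ẋ₀/ω)·sinh
numerator   = 0.1101 − (0.0163)·1.801229 − (-0.1096/4.1449)·1.498140 = 0.120354
denominator = 1 − 1.801229 = -0.801229
p = 0.120354 / -0.801229 = -0.1502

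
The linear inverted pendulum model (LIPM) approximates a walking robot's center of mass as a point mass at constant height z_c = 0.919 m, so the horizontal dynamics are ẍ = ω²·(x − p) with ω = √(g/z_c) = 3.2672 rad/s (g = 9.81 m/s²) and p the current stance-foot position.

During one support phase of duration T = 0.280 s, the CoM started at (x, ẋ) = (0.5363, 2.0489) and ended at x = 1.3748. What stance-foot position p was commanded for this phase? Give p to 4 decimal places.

p = 0.1319

ωT = 3.2672·0.280 = 0.914816; cosh(ωT) = 1.448453, sinh(ωT) = 1.047863
x(T) = p + (x₀−p)·cosh(ωT) + (ẋ₀/ω)·sinh(ωT) ⇒ p·(1 − cosh) = x(T) − x₀·cosh − (ẋ₀/ω)·sinh
numerator   = 1.3748 − (0.5363)·1.448453 − (2.0489/3.2672)·1.047863 = -0.059133
denominator = 1 − 1.448453 = -0.448453
p = -0.059133 / -0.448453 = 0.1319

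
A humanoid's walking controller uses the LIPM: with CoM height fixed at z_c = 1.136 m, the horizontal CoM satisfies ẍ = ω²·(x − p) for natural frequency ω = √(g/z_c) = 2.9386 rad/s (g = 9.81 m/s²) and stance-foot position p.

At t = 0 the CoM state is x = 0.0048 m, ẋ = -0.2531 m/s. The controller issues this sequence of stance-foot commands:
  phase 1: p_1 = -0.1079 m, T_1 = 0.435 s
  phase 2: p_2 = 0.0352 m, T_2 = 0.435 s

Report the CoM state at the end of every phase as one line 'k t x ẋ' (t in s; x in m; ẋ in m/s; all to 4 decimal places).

phase 1: p=-0.1079, T=0.435, ωT=1.278291, cosh=1.934506, sinh=1.655993; start (x,ẋ)=(0.004800, -0.253100) → end (x,ẋ)=(-0.032511, 0.058809)
phase 2: p=0.0352, T=0.435, ωT=1.278291, cosh=1.934506, sinh=1.655993; start (x,ẋ)=(-0.032511, 0.058809) → end (x,ẋ)=(-0.062647, -0.215736)

1 0.4350 -0.0325 0.0588
2 0.8700 -0.0626 -0.2157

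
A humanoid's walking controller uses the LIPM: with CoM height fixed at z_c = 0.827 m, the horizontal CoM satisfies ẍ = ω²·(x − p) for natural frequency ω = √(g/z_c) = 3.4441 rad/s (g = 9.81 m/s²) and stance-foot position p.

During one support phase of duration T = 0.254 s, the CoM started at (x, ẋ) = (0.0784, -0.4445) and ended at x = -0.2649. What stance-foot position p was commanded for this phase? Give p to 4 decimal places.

p = 0.6069

ωT = 3.4441·0.254 = 0.874801; cosh(ωT) = 1.407672, sinh(ωT) = 0.990727
x(T) = p + (x₀−p)·cosh(ωT) + (ẋ₀/ω)·sinh(ωT) ⇒ p·(1 − cosh) = x(T) − x₀·cosh − (ẋ₀/ω)·sinh
numerator   = -0.2649 − (0.0784)·1.407672 − (-0.4445/3.4441)·0.990727 = -0.247397
denominator = 1 − 1.407672 = -0.407672
p = -0.247397 / -0.407672 = 0.6069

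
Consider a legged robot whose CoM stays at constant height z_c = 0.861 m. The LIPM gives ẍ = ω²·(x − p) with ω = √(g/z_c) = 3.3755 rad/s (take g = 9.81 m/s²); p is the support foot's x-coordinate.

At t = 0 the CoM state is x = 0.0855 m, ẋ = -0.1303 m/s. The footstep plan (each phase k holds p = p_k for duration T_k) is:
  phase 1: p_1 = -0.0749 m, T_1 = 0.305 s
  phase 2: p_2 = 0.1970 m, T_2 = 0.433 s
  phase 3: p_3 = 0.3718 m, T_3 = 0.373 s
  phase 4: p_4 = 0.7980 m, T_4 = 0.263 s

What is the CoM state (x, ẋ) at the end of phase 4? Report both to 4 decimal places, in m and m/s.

x = 0.7069, ẋ = 0.3719

phase 1: p=-0.0749, T=0.305, ωT=1.029527, cosh=1.578459, sinh=1.221283; start (x,ẋ)=(0.085500, -0.130300) → end (x,ẋ)=(0.131141, 0.455567)
phase 2: p=0.1970, T=0.433, ωT=1.461592, cosh=2.272342, sinh=2.040475; start (x,ẋ)=(0.131141, 0.455567) → end (x,ẋ)=(0.322734, 0.581593)
phase 3: p=0.3718, T=0.373, ωT=1.259062, cosh=1.903017, sinh=1.619097; start (x,ẋ)=(0.322734, 0.581593) → end (x,ẋ)=(0.557395, 0.838625)
phase 4: p=0.7980, T=0.263, ωT=0.887757, cosh=1.420625, sinh=1.009047; start (x,ẋ)=(0.557395, 0.838625) → end (x,ẋ)=(0.706883, 0.371861)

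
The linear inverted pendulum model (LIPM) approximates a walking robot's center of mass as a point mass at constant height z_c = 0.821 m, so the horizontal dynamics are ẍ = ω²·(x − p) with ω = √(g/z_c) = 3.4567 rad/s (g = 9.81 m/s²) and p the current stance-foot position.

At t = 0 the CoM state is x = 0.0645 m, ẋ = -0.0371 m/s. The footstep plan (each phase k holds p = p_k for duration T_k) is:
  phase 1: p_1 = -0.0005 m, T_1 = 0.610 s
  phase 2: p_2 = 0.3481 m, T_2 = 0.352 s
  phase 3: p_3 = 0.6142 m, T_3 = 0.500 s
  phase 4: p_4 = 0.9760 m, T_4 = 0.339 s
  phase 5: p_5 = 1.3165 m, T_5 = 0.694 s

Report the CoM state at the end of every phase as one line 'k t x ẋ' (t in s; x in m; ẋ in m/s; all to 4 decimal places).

phase 1: p=-0.0005, T=0.610, ωT=2.108587, cosh=4.179002, sinh=4.057593; start (x,ẋ)=(0.064500, -0.037100) → end (x,ẋ)=(0.227586, 0.756641)
phase 2: p=0.3481, T=0.352, ωT=1.216758, cosh=1.836207, sinh=1.540018; start (x,ẋ)=(0.227586, 0.756641) → end (x,ẋ)=(0.463908, 0.747807)
phase 3: p=0.6142, T=0.500, ωT=1.728350, cosh=2.904466, sinh=2.726889; start (x,ẋ)=(0.463908, 0.747807) → end (x,ẋ)=(0.767604, 0.755320)
phase 4: p=0.9760, T=0.339, ωT=1.171821, cosh=1.768834, sinh=1.459032; start (x,ẋ)=(0.767604, 0.755320) → end (x,ẋ)=(0.926194, 0.285005)
phase 5: p=1.3165, T=0.694, ωT=2.398950, cosh=5.551210, sinh=5.460396; start (x,ẋ)=(0.926194, 0.285005) → end (x,ẋ)=(-0.399961, -5.784886)

1 0.6100 0.2276 0.7566
2 0.9620 0.4639 0.7478
3 1.4620 0.7676 0.7553
4 1.8010 0.9262 0.2850
5 2.4950 -0.4000 -5.7849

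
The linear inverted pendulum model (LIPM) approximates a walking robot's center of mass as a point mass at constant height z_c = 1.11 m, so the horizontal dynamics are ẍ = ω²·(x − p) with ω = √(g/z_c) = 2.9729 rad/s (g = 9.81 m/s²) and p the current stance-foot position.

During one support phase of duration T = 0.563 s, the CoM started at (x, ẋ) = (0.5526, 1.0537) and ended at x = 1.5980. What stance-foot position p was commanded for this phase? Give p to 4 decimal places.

p = 0.4766

ωT = 2.9729·0.563 = 1.673743; cosh(ωT) = 2.759815, sinh(ωT) = 2.572272
x(T) = p + (x₀−p)·cosh(ωT) + (ẋ₀/ω)·sinh(ωT) ⇒ p·(1 − cosh) = x(T) − x₀·cosh − (ẋ₀/ω)·sinh
numerator   = 1.5980 − (0.5526)·2.759815 − (1.0537/2.9729)·2.572272 = -0.838777
denominator = 1 − 2.759815 = -1.759815
p = -0.838777 / -1.759815 = 0.4766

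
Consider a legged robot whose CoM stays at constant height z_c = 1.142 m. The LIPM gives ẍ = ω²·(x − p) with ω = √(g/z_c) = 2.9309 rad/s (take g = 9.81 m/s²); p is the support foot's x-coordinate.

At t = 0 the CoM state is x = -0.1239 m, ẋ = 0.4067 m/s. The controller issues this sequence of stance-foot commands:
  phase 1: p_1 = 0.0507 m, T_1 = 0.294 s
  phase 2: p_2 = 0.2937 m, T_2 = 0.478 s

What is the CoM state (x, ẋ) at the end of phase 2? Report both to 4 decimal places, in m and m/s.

x = -0.4179, ẋ = -1.8146

phase 1: p=0.0507, T=0.294, ωT=0.861685, cosh=1.394797, sinh=0.972348; start (x,ẋ)=(-0.123900, 0.406700) → end (x,ẋ)=(-0.057906, 0.069680)
phase 2: p=0.2937, T=0.478, ωT=1.400970, cosh=2.152747, sinh=1.906389; start (x,ẋ)=(-0.057906, 0.069680) → end (x,ẋ)=(-0.417896, -1.814573)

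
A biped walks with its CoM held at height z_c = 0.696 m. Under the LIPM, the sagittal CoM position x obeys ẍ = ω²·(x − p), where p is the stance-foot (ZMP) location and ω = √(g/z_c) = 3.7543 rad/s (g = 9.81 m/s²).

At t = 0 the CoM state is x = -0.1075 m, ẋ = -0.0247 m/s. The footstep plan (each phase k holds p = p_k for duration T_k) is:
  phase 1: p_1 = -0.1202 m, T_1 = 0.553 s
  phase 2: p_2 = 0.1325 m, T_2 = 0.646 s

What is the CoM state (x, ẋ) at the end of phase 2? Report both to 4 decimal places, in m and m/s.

phase 1: p=-0.1202, T=0.553, ωT=2.076128, cosh=4.049475, sinh=3.924060; start (x,ẋ)=(-0.107500, -0.024700) → end (x,ẋ)=(-0.094589, 0.087076)
phase 2: p=0.1325, T=0.646, ωT=2.425278, cosh=5.696912, sinh=5.608458; start (x,ẋ)=(-0.094589, 0.087076) → end (x,ẋ)=(-1.031123, -4.285477)

x = -1.0311, ẋ = -4.2855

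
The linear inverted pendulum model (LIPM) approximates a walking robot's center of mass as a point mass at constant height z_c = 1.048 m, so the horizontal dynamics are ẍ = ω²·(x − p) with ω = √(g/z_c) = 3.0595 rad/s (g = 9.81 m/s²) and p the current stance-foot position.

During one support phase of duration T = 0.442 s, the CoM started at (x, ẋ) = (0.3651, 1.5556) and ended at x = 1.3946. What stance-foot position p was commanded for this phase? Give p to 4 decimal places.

p = 0.2594

ωT = 3.0595·0.442 = 1.352299; cosh(ωT) = 2.062474, sinh(ωT) = 1.803830
x(T) = p + (x₀−p)·cosh(ωT) + (ẋ₀/ω)·sinh(ωT) ⇒ p·(1 − cosh) = x(T) − x₀·cosh − (ẋ₀/ω)·sinh
numerator   = 1.3946 − (0.3651)·2.062474 − (1.5556/3.0595)·1.803830 = -0.275565
denominator = 1 − 2.062474 = -1.062474
p = -0.275565 / -1.062474 = 0.2594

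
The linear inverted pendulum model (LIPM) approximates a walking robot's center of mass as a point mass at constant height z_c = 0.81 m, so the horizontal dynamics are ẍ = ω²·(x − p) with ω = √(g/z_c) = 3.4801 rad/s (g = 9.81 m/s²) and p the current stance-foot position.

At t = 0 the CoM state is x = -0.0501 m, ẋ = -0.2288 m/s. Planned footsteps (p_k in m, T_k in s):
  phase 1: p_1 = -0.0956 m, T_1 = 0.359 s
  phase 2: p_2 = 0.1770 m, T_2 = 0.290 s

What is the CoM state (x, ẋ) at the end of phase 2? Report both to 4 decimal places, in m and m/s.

x = -0.3377, ẋ = -1.4858

phase 1: p=-0.0956, T=0.359, ωT=1.249356, cosh=1.887392, sinh=1.600703; start (x,ẋ)=(-0.050100, -0.228800) → end (x,ẋ)=(-0.114962, -0.178373)
phase 2: p=0.1770, T=0.290, ωT=1.009229, cosh=1.553992, sinh=1.189493; start (x,ẋ)=(-0.114962, -0.178373) → end (x,ẋ)=(-0.337675, -1.485783)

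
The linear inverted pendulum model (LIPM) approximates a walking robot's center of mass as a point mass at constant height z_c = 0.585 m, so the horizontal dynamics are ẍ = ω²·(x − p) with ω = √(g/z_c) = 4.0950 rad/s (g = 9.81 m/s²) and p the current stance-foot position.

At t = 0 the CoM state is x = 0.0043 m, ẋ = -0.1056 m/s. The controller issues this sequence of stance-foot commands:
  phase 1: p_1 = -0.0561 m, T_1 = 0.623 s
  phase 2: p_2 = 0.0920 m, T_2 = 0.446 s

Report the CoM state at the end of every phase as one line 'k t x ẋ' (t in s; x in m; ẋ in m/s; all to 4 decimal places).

phase 1: p=-0.0561, T=0.623, ωT=2.551185, cosh=6.450139, sinh=6.372150; start (x,ẋ)=(0.004300, -0.105600) → end (x,ẋ)=(0.169166, 0.894940)
phase 2: p=0.0920, T=0.446, ωT=1.826370, cosh=3.186148, sinh=3.025151; start (x,ẋ)=(0.169166, 0.894940) → end (x,ẋ)=(0.998994, 3.807347)

1 0.6230 0.1692 0.8949
2 1.0690 0.9990 3.8073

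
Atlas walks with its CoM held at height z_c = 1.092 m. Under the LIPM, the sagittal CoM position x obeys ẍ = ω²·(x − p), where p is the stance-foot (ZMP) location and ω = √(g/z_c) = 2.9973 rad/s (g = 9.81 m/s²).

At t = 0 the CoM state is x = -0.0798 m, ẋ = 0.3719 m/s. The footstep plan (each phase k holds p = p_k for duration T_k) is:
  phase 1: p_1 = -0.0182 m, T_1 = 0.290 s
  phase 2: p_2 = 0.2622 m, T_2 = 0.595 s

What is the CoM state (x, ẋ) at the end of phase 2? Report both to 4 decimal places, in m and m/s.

x = -0.1588, ẋ = -1.0813

phase 1: p=-0.0182, T=0.290, ωT=0.869217, cosh=1.402161, sinh=0.982881; start (x,ẋ)=(-0.079800, 0.371900) → end (x,ẋ)=(0.017381, 0.339991)
phase 2: p=0.2622, T=0.595, ωT=1.783394, cosh=3.059040, sinh=2.890973; start (x,ẋ)=(0.017381, 0.339991) → end (x,ẋ)=(-0.158781, -1.081338)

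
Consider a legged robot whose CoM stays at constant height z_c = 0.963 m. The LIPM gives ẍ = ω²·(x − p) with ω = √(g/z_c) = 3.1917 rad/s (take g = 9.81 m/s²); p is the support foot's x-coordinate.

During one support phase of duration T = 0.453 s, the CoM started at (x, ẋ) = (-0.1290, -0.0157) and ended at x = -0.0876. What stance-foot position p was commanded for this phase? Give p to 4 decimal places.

p = -0.1703

ωT = 3.1917·0.453 = 1.445840; cosh(ωT) = 2.240483, sinh(ωT) = 2.004935
x(T) = p + (x₀−p)·cosh(ωT) + (ẋ₀/ω)·sinh(ωT) ⇒ p·(1 − cosh) = x(T) − x₀·cosh − (ẋ₀/ω)·sinh
numerator   = -0.0876 − (-0.1290)·2.240483 − (-0.0157/3.1917)·2.004935 = 0.211285
denominator = 1 − 2.240483 = -1.240483
p = 0.211285 / -1.240483 = -0.1703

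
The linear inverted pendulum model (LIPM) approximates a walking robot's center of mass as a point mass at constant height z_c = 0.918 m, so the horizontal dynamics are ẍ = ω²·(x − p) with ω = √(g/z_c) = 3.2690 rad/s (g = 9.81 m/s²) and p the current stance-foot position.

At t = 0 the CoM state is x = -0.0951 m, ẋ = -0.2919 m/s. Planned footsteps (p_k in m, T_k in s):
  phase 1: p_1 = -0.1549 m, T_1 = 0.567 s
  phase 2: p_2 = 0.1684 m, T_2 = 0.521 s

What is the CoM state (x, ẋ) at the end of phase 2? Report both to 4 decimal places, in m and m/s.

x = -1.2634, ẋ = -4.5019

phase 1: p=-0.1549, T=0.567, ωT=1.853523, cosh=3.269474, sinh=3.112790; start (x,ẋ)=(-0.095100, -0.291900) → end (x,ẋ)=(-0.237337, -0.345852)
phase 2: p=0.1684, T=0.521, ωT=1.703149, cosh=2.836661, sinh=2.654551; start (x,ẋ)=(-0.237337, -0.345852) → end (x,ẋ)=(-1.263383, -4.501940)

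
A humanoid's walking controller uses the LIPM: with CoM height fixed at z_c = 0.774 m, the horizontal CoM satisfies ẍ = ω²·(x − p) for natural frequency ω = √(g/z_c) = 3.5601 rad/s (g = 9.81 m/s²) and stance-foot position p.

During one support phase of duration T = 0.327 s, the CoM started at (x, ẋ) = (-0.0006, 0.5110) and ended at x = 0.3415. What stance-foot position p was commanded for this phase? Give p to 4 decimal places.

p = -0.1783

ωT = 3.5601·0.327 = 1.164153; cosh(ωT) = 1.757697, sinh(ωT) = 1.445510
x(T) = p + (x₀−p)·cosh(ωT) + (ẋ₀/ω)·sinh(ωT) ⇒ p·(1 − cosh) = x(T) − x₀·cosh − (ẋ₀/ω)·sinh
numerator   = 0.3415 − (-0.0006)·1.757697 − (0.5110/3.5601)·1.445510 = 0.135073
denominator = 1 − 1.757697 = -0.757697
p = 0.135073 / -0.757697 = -0.1783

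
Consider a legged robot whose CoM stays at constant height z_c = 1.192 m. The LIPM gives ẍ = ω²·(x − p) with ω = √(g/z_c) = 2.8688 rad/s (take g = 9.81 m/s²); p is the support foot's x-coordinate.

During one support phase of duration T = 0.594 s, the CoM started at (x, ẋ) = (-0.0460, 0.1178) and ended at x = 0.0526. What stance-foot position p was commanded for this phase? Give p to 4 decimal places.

p = -0.0403

ωT = 2.8688·0.594 = 1.704067; cosh(ωT) = 2.839099, sinh(ωT) = 2.657157
x(T) = p + (x₀−p)·cosh(ωT) + (ẋ₀/ω)·sinh(ωT) ⇒ p·(1 − cosh) = x(T) − x₀·cosh − (ẋ₀/ω)·sinh
numerator   = 0.0526 − (-0.0460)·2.839099 − (0.1178/2.8688)·2.657157 = 0.074089
denominator = 1 − 2.839099 = -1.839099
p = 0.074089 / -1.839099 = -0.0403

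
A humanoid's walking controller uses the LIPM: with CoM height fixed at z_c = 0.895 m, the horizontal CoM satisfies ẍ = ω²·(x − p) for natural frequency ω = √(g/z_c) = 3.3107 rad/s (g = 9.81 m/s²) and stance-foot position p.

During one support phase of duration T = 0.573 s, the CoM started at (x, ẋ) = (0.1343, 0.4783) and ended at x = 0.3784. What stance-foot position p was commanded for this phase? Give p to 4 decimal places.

ωT = 3.3107·0.573 = 1.897031; cosh(ωT) = 3.408044, sinh(ωT) = 3.258030
x(T) = p + (x₀−p)·cosh(ωT) + (ẋ₀/ω)·sinh(ωT) ⇒ p·(1 − cosh) = x(T) − x₀·cosh − (ẋ₀/ω)·sinh
numerator   = 0.3784 − (0.1343)·3.408044 − (0.4783/3.3107)·3.258030 = -0.549991
denominator = 1 − 3.408044 = -2.408044
p = -0.549991 / -2.408044 = 0.2284

p = 0.2284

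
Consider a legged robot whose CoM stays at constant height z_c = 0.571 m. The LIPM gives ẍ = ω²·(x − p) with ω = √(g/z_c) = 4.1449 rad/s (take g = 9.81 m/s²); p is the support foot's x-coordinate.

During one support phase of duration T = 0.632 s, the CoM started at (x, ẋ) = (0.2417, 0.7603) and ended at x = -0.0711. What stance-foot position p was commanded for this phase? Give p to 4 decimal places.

p = 0.5070

ωT = 4.1449·0.632 = 2.619577; cosh(ωT) = 6.901373, sinh(ωT) = 6.828539
x(T) = p + (x₀−p)·cosh(ωT) + (ẋ₀/ω)·sinh(ωT) ⇒ p·(1 − cosh) = x(T) − x₀·cosh − (ẋ₀/ω)·sinh
numerator   = -0.0711 − (0.2417)·6.901373 − (0.7603/4.1449)·6.828539 = -2.991722
denominator = 1 − 6.901373 = -5.901373
p = -2.991722 / -5.901373 = 0.5070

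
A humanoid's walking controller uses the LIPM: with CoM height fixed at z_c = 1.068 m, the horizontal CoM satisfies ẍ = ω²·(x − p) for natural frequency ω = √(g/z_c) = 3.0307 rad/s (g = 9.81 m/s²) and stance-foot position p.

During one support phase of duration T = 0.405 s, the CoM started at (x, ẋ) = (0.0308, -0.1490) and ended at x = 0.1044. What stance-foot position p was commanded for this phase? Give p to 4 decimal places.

p = -0.1454

ωT = 3.0307·0.405 = 1.227434; cosh(ωT) = 1.852752, sinh(ωT) = 1.559708
x(T) = p + (x₀−p)·cosh(ωT) + (ẋ₀/ω)·sinh(ωT) ⇒ p·(1 − cosh) = x(T) − x₀·cosh − (ẋ₀/ω)·sinh
numerator   = 0.1044 − (0.0308)·1.852752 − (-0.1490/3.0307)·1.559708 = 0.124016
denominator = 1 − 1.852752 = -0.852752
p = 0.124016 / -0.852752 = -0.1454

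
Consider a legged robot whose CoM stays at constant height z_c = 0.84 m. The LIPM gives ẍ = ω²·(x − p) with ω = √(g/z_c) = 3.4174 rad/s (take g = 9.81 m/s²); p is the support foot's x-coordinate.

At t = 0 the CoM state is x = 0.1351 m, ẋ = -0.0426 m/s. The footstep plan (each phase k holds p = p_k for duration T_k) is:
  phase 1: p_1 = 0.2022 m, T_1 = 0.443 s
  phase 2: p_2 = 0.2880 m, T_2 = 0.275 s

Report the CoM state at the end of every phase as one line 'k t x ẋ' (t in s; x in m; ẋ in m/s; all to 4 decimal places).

phase 1: p=0.2022, T=0.443, ωT=1.513908, cosh=2.382253, sinh=2.162204; start (x,ẋ)=(0.135100, -0.042600) → end (x,ẋ)=(0.015398, -0.597294)
phase 2: p=0.2880, T=0.275, ωT=0.939785, cosh=1.475071, sinh=1.084360; start (x,ẋ)=(0.015398, -0.597294) → end (x,ẋ)=(-0.303632, -1.891231)

1 0.4430 0.0154 -0.5973
2 0.7180 -0.3036 -1.8912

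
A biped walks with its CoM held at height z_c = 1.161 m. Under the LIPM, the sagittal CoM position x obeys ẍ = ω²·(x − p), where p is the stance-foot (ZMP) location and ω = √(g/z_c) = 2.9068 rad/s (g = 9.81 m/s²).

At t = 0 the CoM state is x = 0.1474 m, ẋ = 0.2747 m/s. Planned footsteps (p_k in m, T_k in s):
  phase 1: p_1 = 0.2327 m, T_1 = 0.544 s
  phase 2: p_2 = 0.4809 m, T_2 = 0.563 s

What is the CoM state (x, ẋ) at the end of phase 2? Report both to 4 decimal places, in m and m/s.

x = -0.0695, ẋ = -1.4385

phase 1: p=0.2327, T=0.544, ωT=1.581299, cosh=2.533488, sinh=2.327780; start (x,ẋ)=(0.147400, 0.274700) → end (x,ẋ)=(0.236575, 0.118776)
phase 2: p=0.4809, T=0.563, ωT=1.636528, cosh=2.665979, sinh=2.471325; start (x,ẋ)=(0.236575, 0.118776) → end (x,ẋ)=(-0.069485, -1.438493)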